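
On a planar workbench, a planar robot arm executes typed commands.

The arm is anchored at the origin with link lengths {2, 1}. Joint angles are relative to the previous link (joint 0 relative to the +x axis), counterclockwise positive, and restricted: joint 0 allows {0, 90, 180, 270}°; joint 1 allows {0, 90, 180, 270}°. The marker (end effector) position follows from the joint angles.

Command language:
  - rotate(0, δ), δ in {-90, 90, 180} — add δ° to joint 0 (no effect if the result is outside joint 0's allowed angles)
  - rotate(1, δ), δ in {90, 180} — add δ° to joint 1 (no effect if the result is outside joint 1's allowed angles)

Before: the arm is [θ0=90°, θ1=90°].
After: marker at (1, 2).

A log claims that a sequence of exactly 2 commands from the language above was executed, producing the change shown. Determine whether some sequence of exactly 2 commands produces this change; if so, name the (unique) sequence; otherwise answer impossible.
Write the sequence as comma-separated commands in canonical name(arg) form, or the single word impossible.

initial: [θ0=90°, θ1=90°]
t=1 rotate(1, 90) ⇒ [θ0=90°, θ1=180°]
t=2 rotate(1, 90) ⇒ [θ0=90°, θ1=270°]
uniquely the one of 25 2-step routes that fits.

rotate(1, 90), rotate(1, 90)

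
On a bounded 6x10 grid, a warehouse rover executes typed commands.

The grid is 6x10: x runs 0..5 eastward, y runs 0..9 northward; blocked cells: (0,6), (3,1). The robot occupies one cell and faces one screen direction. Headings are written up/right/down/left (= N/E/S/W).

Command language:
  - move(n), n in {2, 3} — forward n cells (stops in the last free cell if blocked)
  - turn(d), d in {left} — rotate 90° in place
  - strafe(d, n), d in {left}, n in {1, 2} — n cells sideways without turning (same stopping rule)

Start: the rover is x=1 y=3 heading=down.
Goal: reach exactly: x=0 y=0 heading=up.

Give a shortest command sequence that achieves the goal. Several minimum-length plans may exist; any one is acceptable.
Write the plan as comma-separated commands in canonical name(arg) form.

from: x=1 y=3 heading=down
t=1 move(3) ⇒ x=1 y=0 heading=down
t=2 turn(left) ⇒ x=1 y=0 heading=right
t=3 turn(left) ⇒ x=1 y=0 heading=up
t=4 strafe(left, 1) ⇒ x=0 y=0 heading=up
shorter routes all fall short; 4 is best.

move(3), turn(left), turn(left), strafe(left, 1)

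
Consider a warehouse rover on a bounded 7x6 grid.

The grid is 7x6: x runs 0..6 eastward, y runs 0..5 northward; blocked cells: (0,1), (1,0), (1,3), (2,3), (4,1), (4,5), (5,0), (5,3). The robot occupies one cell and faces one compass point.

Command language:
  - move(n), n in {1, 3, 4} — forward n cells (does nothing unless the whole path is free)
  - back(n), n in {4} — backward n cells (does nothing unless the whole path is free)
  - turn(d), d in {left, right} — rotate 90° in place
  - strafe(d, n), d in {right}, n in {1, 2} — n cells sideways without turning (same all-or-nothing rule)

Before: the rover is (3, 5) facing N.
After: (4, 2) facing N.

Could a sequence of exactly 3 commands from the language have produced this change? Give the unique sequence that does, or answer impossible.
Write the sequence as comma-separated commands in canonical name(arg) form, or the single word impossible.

key: order matters: swapping back(4) and strafe(right, 1) lands elsewhere
begin: (3, 5) facing N
[1] after back(4): (3, 1) facing N
[2] after move(1): (3, 2) facing N
[3] after strafe(right, 1): (4, 2) facing N
uniquely the one of 512 3-step routes that fits.

back(4), move(1), strafe(right, 1)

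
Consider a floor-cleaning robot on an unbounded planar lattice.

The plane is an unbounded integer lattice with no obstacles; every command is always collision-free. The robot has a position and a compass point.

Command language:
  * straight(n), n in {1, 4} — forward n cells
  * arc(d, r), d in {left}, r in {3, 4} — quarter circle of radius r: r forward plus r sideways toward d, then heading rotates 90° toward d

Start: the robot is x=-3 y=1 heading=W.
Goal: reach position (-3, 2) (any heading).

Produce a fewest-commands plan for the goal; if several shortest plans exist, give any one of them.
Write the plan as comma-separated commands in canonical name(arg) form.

straight(1), arc(left, 3), arc(left, 3), arc(left, 4), arc(left, 3)

initial: x=-3 y=1 heading=W
t=1 straight(1) ⇒ x=-4 y=1 heading=W
t=2 arc(left, 3) ⇒ x=-7 y=-2 heading=S
t=3 arc(left, 3) ⇒ x=-4 y=-5 heading=E
t=4 arc(left, 4) ⇒ x=0 y=-1 heading=N
t=5 arc(left, 3) ⇒ x=-3 y=2 heading=W
shorter routes all fall short; 5 is best.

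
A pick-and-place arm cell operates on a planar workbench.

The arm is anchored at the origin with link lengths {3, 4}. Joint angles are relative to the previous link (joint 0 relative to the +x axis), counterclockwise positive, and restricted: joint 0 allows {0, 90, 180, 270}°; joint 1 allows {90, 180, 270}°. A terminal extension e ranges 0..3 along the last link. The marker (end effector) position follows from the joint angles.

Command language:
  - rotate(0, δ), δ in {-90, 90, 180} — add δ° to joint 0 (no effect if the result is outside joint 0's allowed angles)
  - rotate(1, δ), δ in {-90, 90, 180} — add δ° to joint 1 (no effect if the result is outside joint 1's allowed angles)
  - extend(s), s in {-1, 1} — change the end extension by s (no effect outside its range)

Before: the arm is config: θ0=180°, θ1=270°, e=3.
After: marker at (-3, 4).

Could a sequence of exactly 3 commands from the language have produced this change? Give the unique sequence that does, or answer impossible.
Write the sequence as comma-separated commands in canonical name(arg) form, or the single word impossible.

initial: config: θ0=180°, θ1=270°, e=3
t=1 extend(-1) ⇒ config: θ0=180°, θ1=270°, e=2
t=2 extend(-1) ⇒ config: θ0=180°, θ1=270°, e=1
t=3 extend(-1) ⇒ config: θ0=180°, θ1=270°, e=0
no rival 3-sequence matches.

extend(-1), extend(-1), extend(-1)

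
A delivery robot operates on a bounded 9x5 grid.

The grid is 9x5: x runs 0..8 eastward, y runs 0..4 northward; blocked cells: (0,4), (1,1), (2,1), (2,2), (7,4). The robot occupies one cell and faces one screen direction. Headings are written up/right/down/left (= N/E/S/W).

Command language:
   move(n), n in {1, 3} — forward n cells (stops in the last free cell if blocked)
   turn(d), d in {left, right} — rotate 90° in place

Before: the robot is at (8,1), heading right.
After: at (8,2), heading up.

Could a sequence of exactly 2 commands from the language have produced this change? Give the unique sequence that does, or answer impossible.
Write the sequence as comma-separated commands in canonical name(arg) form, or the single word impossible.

turn(left), move(1)

key: position moved to (8,2) AND the heading swung to N — translation plus rotation needed
begin: at (8,1), heading right
[1] after turn(left): at (8,1), heading up
[2] after move(1): at (8,2), heading up
no rival 2-sequence matches.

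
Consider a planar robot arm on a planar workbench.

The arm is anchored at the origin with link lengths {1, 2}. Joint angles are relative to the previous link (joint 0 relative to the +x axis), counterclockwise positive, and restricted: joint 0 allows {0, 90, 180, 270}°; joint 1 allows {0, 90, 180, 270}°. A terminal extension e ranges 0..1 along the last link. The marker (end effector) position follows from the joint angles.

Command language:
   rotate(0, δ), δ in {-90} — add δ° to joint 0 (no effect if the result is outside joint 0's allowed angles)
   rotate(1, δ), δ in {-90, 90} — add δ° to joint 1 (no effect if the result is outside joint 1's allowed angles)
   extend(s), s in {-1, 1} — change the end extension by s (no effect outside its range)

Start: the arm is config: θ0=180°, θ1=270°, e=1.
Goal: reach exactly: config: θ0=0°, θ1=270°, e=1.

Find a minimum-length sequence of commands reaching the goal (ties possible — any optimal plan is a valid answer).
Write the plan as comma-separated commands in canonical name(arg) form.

initial: config: θ0=180°, θ1=270°, e=1
[1] after rotate(0, -90): config: θ0=90°, θ1=270°, e=1
[2] after rotate(0, -90): config: θ0=0°, θ1=270°, e=1
no 1-step plan works, so 2 is optimal.

rotate(0, -90), rotate(0, -90)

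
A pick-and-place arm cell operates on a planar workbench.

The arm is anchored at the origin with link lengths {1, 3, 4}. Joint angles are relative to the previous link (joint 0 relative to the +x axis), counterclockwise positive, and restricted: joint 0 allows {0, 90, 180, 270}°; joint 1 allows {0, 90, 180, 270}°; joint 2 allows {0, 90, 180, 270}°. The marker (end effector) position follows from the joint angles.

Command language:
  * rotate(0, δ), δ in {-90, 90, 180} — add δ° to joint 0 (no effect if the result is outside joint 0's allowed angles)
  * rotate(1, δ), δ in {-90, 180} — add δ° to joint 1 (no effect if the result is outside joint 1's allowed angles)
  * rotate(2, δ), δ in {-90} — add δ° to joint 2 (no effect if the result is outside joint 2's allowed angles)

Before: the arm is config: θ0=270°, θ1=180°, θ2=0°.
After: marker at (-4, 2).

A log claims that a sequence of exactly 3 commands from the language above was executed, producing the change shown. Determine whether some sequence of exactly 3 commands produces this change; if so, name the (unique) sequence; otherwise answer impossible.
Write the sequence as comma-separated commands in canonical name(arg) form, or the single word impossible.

rotate(2, -90), rotate(2, -90), rotate(2, -90)

begin: config: θ0=270°, θ1=180°, θ2=0°
[1] after rotate(2, -90): config: θ0=270°, θ1=180°, θ2=270°
[2] after rotate(2, -90): config: θ0=270°, θ1=180°, θ2=180°
[3] after rotate(2, -90): config: θ0=270°, θ1=180°, θ2=90°
all 216 alternatives checked — unique.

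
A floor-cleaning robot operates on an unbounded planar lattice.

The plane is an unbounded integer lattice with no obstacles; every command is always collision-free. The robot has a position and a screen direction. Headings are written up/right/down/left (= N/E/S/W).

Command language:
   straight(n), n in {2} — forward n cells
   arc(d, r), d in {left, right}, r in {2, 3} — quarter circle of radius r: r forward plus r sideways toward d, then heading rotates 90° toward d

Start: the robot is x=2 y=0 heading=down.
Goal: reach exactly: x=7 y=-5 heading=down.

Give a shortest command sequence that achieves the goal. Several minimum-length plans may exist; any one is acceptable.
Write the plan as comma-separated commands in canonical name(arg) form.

arc(left, 3), arc(right, 2)

t0: x=2 y=0 heading=down
step 1 (arc(left, 3)): x=5 y=-3 heading=right
step 2 (arc(right, 2)): x=7 y=-5 heading=down
nothing shorter than 2 reaches the goal.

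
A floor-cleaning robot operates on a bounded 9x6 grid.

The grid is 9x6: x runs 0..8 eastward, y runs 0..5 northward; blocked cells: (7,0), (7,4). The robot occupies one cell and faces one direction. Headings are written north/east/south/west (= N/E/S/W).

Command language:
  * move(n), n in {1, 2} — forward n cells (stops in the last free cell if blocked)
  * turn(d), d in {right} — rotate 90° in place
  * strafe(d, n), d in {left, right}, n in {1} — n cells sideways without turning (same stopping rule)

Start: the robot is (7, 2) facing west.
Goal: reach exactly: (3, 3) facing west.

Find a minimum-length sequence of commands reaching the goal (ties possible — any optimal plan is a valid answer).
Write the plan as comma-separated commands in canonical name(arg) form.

from: (7, 2) facing west
step 1 (move(2)): (5, 2) facing west
step 2 (move(2)): (3, 2) facing west
step 3 (strafe(right, 1)): (3, 3) facing west
no 2-step plan works, so 3 is optimal.

move(2), move(2), strafe(right, 1)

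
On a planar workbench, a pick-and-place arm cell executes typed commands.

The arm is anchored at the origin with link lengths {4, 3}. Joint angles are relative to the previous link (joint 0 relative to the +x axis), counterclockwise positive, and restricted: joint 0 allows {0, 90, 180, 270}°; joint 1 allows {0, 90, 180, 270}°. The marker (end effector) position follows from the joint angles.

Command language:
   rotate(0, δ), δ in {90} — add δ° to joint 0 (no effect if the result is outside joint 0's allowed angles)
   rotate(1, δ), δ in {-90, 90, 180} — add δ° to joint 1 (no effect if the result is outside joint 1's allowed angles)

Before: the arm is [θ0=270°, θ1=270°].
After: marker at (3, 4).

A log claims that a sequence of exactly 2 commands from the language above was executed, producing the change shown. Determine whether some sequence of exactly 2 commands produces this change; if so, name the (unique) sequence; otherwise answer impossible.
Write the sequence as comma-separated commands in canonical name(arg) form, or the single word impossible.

rotate(0, 90), rotate(0, 90)

initial: [θ0=270°, θ1=270°]
step 1 (rotate(0, 90)): [θ0=0°, θ1=270°]
step 2 (rotate(0, 90)): [θ0=90°, θ1=270°]
no other 2-command option fits: unique.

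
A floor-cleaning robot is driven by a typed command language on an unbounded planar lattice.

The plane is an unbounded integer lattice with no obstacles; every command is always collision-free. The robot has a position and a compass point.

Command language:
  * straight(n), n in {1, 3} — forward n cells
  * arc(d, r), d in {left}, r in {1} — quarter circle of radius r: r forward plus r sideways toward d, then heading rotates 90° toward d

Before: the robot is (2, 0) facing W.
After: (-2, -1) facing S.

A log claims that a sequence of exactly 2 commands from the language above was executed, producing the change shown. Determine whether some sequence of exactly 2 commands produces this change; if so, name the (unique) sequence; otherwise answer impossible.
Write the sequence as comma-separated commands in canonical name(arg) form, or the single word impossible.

straight(3), arc(left, 1)

key: position moved to (-2,-1) AND the heading swung to S — translation plus rotation needed
t0: (2, 0) facing W
t=1 straight(3) ⇒ (-1, 0) facing W
t=2 arc(left, 1) ⇒ (-2, -1) facing S
no rival 2-sequence matches.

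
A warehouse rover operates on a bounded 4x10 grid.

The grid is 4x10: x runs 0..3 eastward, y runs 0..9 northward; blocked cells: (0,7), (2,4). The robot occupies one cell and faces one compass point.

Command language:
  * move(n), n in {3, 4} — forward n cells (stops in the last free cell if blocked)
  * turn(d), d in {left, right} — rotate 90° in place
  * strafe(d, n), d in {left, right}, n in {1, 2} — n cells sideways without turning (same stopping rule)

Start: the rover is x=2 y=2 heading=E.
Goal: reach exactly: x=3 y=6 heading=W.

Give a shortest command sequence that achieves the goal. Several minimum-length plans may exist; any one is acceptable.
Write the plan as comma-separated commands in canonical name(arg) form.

move(4), turn(left), move(4), turn(left)

start: x=2 y=2 heading=E
[1] after move(4): x=3 y=2 heading=E
[2] after turn(left): x=3 y=2 heading=N
[3] after move(4): x=3 y=6 heading=N
[4] after turn(left): x=3 y=6 heading=W
shorter routes all fall short; 4 is best.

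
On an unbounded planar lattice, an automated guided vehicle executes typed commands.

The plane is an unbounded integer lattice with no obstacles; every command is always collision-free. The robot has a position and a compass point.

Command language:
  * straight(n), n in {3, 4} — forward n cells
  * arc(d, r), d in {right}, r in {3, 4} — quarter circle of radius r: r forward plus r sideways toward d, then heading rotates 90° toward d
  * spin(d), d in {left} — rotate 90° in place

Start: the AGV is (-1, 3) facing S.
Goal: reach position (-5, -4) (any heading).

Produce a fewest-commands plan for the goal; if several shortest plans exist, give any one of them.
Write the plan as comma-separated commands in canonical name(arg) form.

begin: (-1, 3) facing S
1. straight(3) → (-1, 0) facing S
2. arc(right, 4) → (-5, -4) facing W
nothing shorter than 2 reaches the goal.

straight(3), arc(right, 4)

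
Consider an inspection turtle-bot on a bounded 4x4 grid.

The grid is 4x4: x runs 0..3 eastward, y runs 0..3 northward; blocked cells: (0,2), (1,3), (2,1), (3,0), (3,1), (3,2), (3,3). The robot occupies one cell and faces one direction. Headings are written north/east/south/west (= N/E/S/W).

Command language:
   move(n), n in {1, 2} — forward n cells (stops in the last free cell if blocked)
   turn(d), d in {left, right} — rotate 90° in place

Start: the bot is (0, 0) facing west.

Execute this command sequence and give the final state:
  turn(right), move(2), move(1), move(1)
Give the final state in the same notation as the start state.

t0: (0, 0) facing west
1. turn(right) → (0, 0) facing north
2. move(2) → (0, 1) facing north
3. move(1) → (0, 1) facing north
4. move(1) → (0, 1) facing north

(0, 1) facing north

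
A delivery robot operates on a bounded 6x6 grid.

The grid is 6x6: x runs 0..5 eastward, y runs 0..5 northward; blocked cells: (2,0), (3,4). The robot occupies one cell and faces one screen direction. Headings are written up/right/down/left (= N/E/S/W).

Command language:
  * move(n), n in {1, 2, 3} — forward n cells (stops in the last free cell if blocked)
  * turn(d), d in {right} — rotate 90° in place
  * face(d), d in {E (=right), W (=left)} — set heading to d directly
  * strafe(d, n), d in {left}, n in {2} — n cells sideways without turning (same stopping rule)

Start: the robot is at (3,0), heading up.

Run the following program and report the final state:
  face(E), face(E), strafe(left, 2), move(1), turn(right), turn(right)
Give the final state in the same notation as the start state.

t0: at (3,0), heading up
step 1 (face(E)): at (3,0), heading right
step 2 (face(E)): at (3,0), heading right
step 3 (strafe(left, 2)): at (3,2), heading right
step 4 (move(1)): at (4,2), heading right
step 5 (turn(right)): at (4,2), heading down
step 6 (turn(right)): at (4,2), heading left

at (4,2), heading left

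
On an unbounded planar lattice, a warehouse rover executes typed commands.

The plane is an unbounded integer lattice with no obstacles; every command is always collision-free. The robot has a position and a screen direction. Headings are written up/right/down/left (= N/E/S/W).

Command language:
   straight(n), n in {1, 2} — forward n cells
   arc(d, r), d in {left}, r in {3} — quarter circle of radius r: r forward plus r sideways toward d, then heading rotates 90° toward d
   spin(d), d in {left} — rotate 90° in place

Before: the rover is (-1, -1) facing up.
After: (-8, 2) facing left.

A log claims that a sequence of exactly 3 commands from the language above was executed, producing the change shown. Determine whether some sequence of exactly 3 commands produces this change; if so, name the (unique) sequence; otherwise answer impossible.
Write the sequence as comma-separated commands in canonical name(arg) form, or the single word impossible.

arc(left, 3), straight(2), straight(2)

key: position moved to (-8,2) AND the heading swung to W — translation plus rotation needed
start: (-1, -1) facing up
t=1 arc(left, 3) ⇒ (-4, 2) facing left
t=2 straight(2) ⇒ (-6, 2) facing left
t=3 straight(2) ⇒ (-8, 2) facing left
uniquely the one of 64 3-step routes that fits.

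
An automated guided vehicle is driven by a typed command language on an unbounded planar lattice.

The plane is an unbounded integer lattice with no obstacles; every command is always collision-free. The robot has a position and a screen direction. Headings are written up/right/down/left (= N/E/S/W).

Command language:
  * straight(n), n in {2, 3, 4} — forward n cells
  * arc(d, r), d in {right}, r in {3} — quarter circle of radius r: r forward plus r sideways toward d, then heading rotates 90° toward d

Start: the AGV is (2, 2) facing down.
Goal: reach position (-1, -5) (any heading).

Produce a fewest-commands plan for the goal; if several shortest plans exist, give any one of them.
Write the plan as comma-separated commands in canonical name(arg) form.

t0: (2, 2) facing down
[1] after straight(4): (2, -2) facing down
[2] after arc(right, 3): (-1, -5) facing left
minimal: 2 command(s), checked below 2.

straight(4), arc(right, 3)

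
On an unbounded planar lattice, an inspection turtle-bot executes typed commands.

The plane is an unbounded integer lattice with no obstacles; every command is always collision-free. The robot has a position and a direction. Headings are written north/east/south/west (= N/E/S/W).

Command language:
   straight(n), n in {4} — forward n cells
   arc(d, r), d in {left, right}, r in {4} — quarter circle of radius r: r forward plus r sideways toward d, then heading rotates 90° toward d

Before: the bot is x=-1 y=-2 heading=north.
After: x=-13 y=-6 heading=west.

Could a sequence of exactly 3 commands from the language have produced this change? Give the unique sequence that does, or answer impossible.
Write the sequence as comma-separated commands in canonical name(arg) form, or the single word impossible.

key: order matters: swapping arc(left, 4) and arc(right, 4) lands elsewhere
t0: x=-1 y=-2 heading=north
t=1 arc(left, 4) ⇒ x=-5 y=2 heading=west
t=2 arc(left, 4) ⇒ x=-9 y=-2 heading=south
t=3 arc(right, 4) ⇒ x=-13 y=-6 heading=west
uniquely the one of 27 3-step routes that fits.

arc(left, 4), arc(left, 4), arc(right, 4)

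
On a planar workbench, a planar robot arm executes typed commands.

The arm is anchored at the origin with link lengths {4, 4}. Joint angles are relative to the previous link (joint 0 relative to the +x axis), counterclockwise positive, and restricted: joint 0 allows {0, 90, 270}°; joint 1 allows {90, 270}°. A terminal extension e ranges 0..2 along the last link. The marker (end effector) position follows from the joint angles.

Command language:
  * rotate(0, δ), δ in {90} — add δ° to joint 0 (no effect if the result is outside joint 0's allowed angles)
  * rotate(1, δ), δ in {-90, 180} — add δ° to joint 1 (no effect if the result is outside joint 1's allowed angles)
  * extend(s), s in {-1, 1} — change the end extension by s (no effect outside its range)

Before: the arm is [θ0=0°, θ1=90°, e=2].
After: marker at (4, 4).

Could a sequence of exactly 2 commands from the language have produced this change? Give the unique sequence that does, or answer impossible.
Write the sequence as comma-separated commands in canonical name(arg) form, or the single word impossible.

t0: [θ0=0°, θ1=90°, e=2]
[1] after extend(-1): [θ0=0°, θ1=90°, e=1]
[2] after extend(-1): [θ0=0°, θ1=90°, e=0]
no rival 2-sequence matches.

extend(-1), extend(-1)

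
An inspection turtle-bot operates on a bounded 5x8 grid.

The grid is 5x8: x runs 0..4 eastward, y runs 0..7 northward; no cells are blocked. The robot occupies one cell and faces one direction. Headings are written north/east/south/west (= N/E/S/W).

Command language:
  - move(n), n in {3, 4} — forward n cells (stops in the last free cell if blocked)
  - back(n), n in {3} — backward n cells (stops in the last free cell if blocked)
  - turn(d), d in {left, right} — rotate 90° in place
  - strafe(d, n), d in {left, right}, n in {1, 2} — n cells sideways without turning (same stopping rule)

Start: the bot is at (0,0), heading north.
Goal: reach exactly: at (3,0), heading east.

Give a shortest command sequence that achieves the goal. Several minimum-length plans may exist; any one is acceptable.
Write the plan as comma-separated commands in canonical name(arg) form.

begin: at (0,0), heading north
1. turn(right) → at (0,0), heading east
2. move(3) → at (3,0), heading east
shorter routes all fall short; 2 is best.

turn(right), move(3)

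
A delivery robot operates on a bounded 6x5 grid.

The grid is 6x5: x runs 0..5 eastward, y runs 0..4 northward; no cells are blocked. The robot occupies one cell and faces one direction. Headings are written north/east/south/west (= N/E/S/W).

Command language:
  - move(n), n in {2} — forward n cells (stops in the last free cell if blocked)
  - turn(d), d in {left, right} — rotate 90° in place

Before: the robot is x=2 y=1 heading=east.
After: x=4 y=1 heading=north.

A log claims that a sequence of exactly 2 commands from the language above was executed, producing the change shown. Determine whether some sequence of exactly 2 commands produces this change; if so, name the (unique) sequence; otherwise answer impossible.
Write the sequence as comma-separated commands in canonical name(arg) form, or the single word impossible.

key: cell and facing (now N) both changed — the 2 commands mix motion and turning
begin: x=2 y=1 heading=east
t=1 move(2) ⇒ x=4 y=1 heading=east
t=2 turn(left) ⇒ x=4 y=1 heading=north
no other 2-command option fits: unique.

move(2), turn(left)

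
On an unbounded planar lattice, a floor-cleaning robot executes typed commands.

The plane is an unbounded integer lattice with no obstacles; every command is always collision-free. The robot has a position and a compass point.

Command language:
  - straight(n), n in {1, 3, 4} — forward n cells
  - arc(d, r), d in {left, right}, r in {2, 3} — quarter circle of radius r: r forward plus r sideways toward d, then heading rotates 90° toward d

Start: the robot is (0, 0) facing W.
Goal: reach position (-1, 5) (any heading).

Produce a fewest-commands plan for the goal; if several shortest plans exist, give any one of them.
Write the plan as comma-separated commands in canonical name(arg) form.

arc(right, 3), arc(right, 2)

begin: (0, 0) facing W
t=1 arc(right, 3) ⇒ (-3, 3) facing N
t=2 arc(right, 2) ⇒ (-1, 5) facing E
nothing shorter than 2 reaches the goal.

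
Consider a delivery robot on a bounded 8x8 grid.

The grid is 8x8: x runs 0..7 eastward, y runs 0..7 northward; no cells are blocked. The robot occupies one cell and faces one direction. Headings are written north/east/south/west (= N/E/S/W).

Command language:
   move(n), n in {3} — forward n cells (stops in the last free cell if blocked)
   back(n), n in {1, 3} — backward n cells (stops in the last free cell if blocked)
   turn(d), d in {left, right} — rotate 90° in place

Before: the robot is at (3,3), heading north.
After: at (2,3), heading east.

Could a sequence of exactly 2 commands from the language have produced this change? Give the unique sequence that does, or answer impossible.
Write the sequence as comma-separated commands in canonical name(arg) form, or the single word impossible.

key: position moved to (2,3) AND the heading swung to E — translation plus rotation needed
begin: at (3,3), heading north
step 1 (turn(right)): at (3,3), heading east
step 2 (back(1)): at (2,3), heading east
no other 2-command option fits: unique.

turn(right), back(1)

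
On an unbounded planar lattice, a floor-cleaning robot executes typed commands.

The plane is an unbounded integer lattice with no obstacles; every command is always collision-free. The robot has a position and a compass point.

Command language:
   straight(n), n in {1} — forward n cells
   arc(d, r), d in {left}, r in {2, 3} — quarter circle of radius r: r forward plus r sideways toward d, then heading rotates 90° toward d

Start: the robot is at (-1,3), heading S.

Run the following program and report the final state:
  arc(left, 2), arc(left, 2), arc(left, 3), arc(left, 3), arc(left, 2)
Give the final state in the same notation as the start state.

from: at (-1,3), heading S
[1] after arc(left, 2): at (1,1), heading E
[2] after arc(left, 2): at (3,3), heading N
[3] after arc(left, 3): at (0,6), heading W
[4] after arc(left, 3): at (-3,3), heading S
[5] after arc(left, 2): at (-1,1), heading E

at (-1,1), heading E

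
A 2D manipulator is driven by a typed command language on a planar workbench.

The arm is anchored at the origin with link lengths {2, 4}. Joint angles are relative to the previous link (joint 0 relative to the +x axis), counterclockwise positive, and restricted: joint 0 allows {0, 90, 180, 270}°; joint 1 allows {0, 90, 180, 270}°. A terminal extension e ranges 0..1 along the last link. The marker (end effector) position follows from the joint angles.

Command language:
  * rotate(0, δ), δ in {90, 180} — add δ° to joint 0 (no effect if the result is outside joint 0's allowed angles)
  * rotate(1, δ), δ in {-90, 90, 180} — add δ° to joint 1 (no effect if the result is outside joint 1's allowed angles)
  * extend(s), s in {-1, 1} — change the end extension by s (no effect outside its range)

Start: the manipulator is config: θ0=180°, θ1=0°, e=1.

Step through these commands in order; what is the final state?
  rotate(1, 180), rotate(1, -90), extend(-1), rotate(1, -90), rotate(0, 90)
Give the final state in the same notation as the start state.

config: θ0=270°, θ1=0°, e=0

initial: config: θ0=180°, θ1=0°, e=1
t=1 rotate(1, 180) ⇒ config: θ0=180°, θ1=180°, e=1
t=2 rotate(1, -90) ⇒ config: θ0=180°, θ1=90°, e=1
t=3 extend(-1) ⇒ config: θ0=180°, θ1=90°, e=0
t=4 rotate(1, -90) ⇒ config: θ0=180°, θ1=0°, e=0
t=5 rotate(0, 90) ⇒ config: θ0=270°, θ1=0°, e=0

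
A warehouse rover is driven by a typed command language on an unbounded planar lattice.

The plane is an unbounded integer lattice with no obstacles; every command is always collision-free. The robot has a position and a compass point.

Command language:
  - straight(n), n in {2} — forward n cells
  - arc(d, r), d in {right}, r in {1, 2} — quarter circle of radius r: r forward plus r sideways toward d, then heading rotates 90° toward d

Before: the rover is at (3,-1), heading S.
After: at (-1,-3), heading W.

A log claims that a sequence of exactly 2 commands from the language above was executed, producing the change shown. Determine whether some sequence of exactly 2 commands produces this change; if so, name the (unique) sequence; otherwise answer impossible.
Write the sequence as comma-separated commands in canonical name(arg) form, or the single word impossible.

arc(right, 2), straight(2)

key: cell and facing (now W) both changed — the 2 commands mix motion and turning
from: at (3,-1), heading S
step 1 (arc(right, 2)): at (1,-3), heading W
step 2 (straight(2)): at (-1,-3), heading W
no rival 2-sequence matches.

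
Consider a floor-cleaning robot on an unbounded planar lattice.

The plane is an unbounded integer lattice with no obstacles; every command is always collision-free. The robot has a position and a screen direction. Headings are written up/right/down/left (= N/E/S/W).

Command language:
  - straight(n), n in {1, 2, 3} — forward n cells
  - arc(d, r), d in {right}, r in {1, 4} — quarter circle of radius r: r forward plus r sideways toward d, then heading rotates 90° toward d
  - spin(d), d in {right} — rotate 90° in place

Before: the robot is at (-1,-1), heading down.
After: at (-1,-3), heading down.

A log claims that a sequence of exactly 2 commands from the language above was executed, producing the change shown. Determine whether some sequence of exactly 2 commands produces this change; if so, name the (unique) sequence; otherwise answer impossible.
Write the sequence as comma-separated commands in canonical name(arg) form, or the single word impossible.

key: heading stays S — no command in the sequence turns
begin: at (-1,-1), heading down
step 1 (straight(1)): at (-1,-2), heading down
step 2 (straight(1)): at (-1,-3), heading down
no other 2-command option fits: unique.

straight(1), straight(1)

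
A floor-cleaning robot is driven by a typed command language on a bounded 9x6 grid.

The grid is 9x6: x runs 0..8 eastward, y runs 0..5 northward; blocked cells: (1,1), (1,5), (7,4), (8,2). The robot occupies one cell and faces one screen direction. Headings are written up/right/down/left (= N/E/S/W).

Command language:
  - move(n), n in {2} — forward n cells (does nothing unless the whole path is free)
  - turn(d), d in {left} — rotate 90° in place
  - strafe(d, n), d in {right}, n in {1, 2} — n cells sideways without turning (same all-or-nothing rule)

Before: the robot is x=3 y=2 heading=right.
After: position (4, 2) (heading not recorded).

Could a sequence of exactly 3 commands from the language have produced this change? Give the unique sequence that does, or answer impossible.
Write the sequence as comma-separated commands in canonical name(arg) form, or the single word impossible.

begin: x=3 y=2 heading=right
1. turn(left) → x=3 y=2 heading=up
2. strafe(right, 1) → x=4 y=2 heading=up
3. turn(left) → x=4 y=2 heading=left
no rival 3-sequence matches.

turn(left), strafe(right, 1), turn(left)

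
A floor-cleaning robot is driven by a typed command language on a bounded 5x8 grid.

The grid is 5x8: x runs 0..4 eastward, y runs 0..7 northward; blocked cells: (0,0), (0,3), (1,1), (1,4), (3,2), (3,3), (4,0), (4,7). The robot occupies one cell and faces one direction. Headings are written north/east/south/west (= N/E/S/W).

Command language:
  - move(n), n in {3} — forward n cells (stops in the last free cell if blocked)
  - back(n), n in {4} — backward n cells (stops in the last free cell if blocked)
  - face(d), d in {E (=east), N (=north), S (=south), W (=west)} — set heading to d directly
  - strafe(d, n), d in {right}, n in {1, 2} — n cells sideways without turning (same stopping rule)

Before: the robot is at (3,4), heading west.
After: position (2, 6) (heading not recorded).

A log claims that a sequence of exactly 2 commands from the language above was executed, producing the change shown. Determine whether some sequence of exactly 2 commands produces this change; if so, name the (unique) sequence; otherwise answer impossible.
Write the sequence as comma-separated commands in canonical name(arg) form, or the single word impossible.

key: move(3) is stopped early by the blocked cell at (1,4)
from: at (3,4), heading west
1. move(3) → at (2,4), heading west
2. strafe(right, 2) → at (2,6), heading west
all 64 alternatives checked — unique.

move(3), strafe(right, 2)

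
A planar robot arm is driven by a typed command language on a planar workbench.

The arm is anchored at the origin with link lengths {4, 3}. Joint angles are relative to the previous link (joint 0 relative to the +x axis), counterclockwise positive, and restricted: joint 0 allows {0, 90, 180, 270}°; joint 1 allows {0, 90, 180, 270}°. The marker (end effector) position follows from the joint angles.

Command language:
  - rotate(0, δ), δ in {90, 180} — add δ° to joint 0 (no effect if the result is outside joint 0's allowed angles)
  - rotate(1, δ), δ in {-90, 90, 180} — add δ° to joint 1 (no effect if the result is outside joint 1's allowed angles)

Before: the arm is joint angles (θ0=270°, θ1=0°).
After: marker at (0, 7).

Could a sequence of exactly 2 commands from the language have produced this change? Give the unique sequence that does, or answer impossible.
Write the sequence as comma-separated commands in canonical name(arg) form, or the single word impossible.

t0: joint angles (θ0=270°, θ1=0°)
1. rotate(0, 90) → joint angles (θ0=0°, θ1=0°)
2. rotate(0, 90) → joint angles (θ0=90°, θ1=0°)
uniquely the one of 25 2-step routes that fits.

rotate(0, 90), rotate(0, 90)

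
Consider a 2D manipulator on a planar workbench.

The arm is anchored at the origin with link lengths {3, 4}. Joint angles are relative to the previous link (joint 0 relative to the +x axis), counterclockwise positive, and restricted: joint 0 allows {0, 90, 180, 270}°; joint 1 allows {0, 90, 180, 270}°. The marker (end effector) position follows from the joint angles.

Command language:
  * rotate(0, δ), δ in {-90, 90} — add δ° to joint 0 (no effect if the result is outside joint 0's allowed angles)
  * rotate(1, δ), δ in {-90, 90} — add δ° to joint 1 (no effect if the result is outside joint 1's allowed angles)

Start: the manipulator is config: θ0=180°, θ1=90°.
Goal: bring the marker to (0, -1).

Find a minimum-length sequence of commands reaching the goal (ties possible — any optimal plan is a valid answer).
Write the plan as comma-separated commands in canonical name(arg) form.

start: config: θ0=180°, θ1=90°
[1] after rotate(0, -90): config: θ0=90°, θ1=90°
[2] after rotate(1, 90): config: θ0=90°, θ1=180°
no 1-step plan works, so 2 is optimal.

rotate(0, -90), rotate(1, 90)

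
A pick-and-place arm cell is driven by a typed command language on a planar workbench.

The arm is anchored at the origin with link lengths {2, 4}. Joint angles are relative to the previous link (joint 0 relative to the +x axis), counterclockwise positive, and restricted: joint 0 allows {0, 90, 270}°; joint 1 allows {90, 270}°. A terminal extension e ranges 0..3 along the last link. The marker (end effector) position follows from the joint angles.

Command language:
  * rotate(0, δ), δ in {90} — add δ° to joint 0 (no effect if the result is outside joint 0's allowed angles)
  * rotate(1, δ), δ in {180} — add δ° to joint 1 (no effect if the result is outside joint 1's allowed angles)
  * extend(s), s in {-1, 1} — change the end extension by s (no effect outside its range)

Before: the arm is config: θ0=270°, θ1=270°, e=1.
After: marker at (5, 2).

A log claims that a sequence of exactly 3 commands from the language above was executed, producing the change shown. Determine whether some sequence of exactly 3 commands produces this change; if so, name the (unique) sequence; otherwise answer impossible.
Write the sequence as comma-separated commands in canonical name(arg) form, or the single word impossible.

rotate(0, 90), rotate(0, 90), rotate(0, 90)

initial: config: θ0=270°, θ1=270°, e=1
t=1 rotate(0, 90) ⇒ config: θ0=0°, θ1=270°, e=1
t=2 rotate(0, 90) ⇒ config: θ0=90°, θ1=270°, e=1
t=3 rotate(0, 90) ⇒ config: θ0=90°, θ1=270°, e=1
no rival 3-sequence matches.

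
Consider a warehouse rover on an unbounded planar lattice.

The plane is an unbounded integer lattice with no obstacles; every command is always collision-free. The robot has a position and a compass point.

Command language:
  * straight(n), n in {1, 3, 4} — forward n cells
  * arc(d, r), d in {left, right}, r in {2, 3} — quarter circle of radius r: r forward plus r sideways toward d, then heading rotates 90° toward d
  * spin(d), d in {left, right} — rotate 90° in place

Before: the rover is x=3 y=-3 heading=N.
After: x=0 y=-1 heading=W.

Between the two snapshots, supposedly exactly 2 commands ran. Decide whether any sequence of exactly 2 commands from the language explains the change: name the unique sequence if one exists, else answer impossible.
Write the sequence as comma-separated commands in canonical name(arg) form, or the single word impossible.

key: cell and facing (now W) both changed — the 2 commands mix motion and turning
initial: x=3 y=-3 heading=N
[1] after arc(left, 2): x=1 y=-1 heading=W
[2] after straight(1): x=0 y=-1 heading=W
no rival 2-sequence matches.

arc(left, 2), straight(1)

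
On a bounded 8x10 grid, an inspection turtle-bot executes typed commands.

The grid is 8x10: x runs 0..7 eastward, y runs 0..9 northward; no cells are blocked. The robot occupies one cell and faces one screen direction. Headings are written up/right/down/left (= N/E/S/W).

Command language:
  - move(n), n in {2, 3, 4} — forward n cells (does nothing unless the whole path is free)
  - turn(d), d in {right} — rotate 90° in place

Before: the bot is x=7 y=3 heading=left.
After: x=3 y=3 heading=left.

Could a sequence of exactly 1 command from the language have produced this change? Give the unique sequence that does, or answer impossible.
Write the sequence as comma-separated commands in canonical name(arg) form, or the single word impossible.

move(4)

key: heading stays W — the single command does not turn
from: x=7 y=3 heading=left
[1] after move(4): x=3 y=3 heading=left
uniquely the one of 4 1-step routes that fits.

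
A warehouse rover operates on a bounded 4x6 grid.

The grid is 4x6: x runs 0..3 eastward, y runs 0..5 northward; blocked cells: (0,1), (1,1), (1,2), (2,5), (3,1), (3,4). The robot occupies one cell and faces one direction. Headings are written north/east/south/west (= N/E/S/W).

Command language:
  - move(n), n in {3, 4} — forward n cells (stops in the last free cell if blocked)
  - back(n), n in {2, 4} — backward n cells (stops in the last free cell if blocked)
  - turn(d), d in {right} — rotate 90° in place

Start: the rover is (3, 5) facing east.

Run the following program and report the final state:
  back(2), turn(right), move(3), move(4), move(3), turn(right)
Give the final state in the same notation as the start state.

(3, 5) facing west

from: (3, 5) facing east
step 1 (back(2)): (3, 5) facing east
step 2 (turn(right)): (3, 5) facing south
step 3 (move(3)): (3, 5) facing south
step 4 (move(4)): (3, 5) facing south
step 5 (move(3)): (3, 5) facing south
step 6 (turn(right)): (3, 5) facing west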